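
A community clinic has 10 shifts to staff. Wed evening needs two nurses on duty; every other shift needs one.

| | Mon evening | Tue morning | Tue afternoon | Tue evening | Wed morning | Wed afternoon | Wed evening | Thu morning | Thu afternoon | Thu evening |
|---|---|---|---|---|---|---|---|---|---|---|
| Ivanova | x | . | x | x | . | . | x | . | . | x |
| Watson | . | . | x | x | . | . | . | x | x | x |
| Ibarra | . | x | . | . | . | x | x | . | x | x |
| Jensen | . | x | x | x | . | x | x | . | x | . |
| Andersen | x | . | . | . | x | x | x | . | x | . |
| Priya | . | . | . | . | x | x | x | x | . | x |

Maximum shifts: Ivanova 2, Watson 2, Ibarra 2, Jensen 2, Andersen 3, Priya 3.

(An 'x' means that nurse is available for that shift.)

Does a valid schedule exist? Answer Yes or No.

One valid schedule: Mon evening→Ivanova, Tue morning→Ibarra, Tue afternoon→Ivanova, Tue evening→Watson, Wed morning→Andersen, Wed afternoon→Ibarra, Wed evening→Jensen+Andersen, Thu morning→Watson, Thu afternoon→Jensen, Thu evening→Priya.
Loads: Ivanova 2/2, Watson 2/2, Ibarra 2/2, Jensen 2/2, Andersen 2/3, Priya 1/3 — all within limits.

Yes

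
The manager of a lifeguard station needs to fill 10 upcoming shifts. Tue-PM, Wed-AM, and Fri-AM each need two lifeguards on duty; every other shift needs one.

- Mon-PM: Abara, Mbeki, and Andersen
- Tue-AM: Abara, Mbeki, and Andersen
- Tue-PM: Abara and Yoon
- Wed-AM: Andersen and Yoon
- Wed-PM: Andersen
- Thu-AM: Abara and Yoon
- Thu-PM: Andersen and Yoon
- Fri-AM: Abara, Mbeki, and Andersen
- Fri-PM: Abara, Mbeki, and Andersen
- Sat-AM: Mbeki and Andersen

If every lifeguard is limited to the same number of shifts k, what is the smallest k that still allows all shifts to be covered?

With 4 lifeguards and 13 worker-slots to fill, someone must work at least ⌈13/4⌉ = 4 shifts, so k ≥ 4.
k = 4 works: Mon-PM→Abara, Tue-AM→Abara, Tue-PM→Abara+Yoon, Wed-AM→Andersen+Yoon, Wed-PM→Andersen, Thu-AM→Abara, Thu-PM→Andersen, Fri-AM→Mbeki+Andersen, Fri-PM→Mbeki, Sat-AM→Mbeki.
Loads: Abara 4, Mbeki 3, Andersen 4, Yoon 2 — all ≤ 4.

4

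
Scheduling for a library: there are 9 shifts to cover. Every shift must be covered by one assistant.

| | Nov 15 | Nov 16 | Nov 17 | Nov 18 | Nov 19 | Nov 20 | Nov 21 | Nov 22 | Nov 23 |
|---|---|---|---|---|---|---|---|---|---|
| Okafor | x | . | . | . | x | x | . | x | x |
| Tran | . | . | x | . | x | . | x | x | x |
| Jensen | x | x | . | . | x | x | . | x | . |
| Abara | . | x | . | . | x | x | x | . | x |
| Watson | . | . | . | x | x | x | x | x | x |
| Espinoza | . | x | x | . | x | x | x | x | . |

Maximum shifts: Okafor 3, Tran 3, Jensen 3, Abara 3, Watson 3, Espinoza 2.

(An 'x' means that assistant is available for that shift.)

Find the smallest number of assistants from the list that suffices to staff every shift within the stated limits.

9 slots to fill and no one can take more than 3, so at least ⌈9/3⌉ = 3 assistants are needed.
Tran, Jensen, and Watson alone can cover everything: Nov 15→Jensen, Nov 16→Jensen, Nov 17→Tran, Nov 18→Watson, Nov 19→Watson, Nov 20→Jensen, Nov 21→Tran, Nov 22→Watson, Nov 23→Tran.

3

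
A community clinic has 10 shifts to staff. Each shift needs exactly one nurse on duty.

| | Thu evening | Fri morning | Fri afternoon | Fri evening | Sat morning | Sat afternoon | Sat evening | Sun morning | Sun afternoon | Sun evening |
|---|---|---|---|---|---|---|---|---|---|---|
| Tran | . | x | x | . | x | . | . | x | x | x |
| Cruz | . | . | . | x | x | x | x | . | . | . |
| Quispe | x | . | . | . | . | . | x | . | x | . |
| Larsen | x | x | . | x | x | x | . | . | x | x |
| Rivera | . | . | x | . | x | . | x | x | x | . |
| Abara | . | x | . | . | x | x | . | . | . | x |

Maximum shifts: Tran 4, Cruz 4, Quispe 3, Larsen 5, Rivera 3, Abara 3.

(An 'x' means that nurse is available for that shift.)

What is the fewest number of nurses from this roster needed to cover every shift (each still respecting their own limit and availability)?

10 slots to fill and no one can take more than 5, so at least ⌈10/5⌉ = 2 nurses are needed.
Any 2 nurses together have capacity at most 5+4 = 9 < 10 slots, so 2 can never suffice.
Tran, Cruz, and Quispe alone can cover everything: Thu evening→Quispe, Fri morning→Tran, Fri afternoon→Tran, Fri evening→Cruz, Sat morning→Cruz, Sat afternoon→Cruz, Sat evening→Cruz, Sun morning→Tran, Sun afternoon→Quispe, Sun evening→Tran.

3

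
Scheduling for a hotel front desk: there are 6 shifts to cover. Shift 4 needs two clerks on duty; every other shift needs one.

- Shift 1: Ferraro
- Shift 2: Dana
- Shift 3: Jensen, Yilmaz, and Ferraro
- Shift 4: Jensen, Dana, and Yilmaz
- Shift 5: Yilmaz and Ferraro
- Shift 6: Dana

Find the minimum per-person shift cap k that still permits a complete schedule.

2

With 4 clerks and 7 worker-slots to fill, someone must work at least ⌈7/4⌉ = 2 shifts, so k ≥ 2.
k = 2 works: Shift 1→Ferraro, Shift 2→Dana, Shift 3→Jensen, Shift 4→Jensen+Yilmaz, Shift 5→Yilmaz, Shift 6→Dana.
Loads: Jensen 2, Dana 2, Yilmaz 2, Ferraro 1 — all ≤ 2.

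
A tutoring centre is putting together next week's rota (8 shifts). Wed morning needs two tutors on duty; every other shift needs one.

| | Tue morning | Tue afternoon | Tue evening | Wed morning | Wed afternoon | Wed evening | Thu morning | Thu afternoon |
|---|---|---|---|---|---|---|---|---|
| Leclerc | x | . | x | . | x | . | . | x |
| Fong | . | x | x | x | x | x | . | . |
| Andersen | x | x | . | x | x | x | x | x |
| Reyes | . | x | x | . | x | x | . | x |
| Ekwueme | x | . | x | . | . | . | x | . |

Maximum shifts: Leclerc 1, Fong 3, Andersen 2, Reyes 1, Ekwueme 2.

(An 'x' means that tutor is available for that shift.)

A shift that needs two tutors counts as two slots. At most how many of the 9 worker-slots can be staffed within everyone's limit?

Total capacity across all tutors is 1+3+2+1+2 = 9, and 9 slots are needed, so at most 9 can be filled.
An assignment achieving 9: Tue morning→Ekwueme, Tue afternoon→Fong, Tue evening→Ekwueme, Wed morning→Fong+Andersen, Wed afternoon→Reyes, Wed evening→Fong, Thu morning→Andersen, Thu afternoon→Leclerc.
Loads: Leclerc 1/1, Fong 3/3, Andersen 2/2, Reyes 1/1, Ekwueme 2/2.

9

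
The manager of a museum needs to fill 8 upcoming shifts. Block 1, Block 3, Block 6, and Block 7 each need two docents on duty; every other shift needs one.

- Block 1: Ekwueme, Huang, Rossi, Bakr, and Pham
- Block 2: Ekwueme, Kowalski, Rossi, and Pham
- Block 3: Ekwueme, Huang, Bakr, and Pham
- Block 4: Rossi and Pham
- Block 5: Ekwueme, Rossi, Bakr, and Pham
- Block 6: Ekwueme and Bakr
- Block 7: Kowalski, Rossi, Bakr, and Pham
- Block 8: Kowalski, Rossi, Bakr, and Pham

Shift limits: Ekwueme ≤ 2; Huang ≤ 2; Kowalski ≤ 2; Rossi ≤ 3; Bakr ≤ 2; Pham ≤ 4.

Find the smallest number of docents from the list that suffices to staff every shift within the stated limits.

12 slots to fill and no one can take more than 4, so at least ⌈12/4⌉ = 3 docents are needed.
Any 4 docents together have capacity at most 4+3+2+2 = 11 < 12 slots, so 4 can never suffice.
Ekwueme, Huang, Kowalski, Bakr, and Pham alone can cover everything: Block 1→Huang+Pham, Block 2→Ekwueme, Block 3→Huang+Pham, Block 4→Pham, Block 5→Bakr, Block 6→Ekwueme+Bakr, Block 7→Kowalski+Pham, Block 8→Kowalski.

5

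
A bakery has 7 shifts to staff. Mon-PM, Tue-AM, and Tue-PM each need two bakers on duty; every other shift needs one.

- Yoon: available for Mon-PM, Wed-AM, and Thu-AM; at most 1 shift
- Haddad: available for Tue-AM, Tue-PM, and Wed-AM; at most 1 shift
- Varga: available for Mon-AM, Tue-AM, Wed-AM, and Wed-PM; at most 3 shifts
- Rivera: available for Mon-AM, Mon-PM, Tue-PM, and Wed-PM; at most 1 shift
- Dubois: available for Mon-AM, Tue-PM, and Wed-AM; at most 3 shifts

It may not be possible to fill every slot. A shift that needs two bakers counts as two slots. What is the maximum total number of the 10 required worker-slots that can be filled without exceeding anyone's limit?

8

Total capacity across all bakers is 1+1+3+1+3 = 9, and 10 slots are needed, so at most 9 can be filled.
Shifts {Mon-PM, Thu-AM} need 3 slots but only Yoon and Rivera are available for them, supplying at most 2 — so at least 1 slot must go unfilled.
An assignment achieving 8: Mon-AM→Varga, Mon-PM→Rivera, Tue-AM→Haddad+Varga, Tue-PM→Dubois, Wed-AM→Dubois, Wed-PM→Varga, Thu-AM→Yoon.
Loads: Yoon 1/1, Haddad 1/1, Varga 3/3, Rivera 1/1, Dubois 2/3.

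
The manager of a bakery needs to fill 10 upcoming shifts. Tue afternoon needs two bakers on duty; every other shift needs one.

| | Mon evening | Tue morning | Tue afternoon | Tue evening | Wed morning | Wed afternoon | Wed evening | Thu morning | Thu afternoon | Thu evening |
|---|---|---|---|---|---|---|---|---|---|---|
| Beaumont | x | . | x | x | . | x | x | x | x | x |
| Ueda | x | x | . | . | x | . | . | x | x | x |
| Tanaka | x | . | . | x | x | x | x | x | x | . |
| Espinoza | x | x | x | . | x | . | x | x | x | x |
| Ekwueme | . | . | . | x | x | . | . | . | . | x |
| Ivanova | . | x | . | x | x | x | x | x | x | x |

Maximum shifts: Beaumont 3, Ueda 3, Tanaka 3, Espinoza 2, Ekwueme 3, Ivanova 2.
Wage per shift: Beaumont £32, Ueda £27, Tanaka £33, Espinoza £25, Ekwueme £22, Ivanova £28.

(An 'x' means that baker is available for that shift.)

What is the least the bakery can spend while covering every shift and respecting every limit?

£285

Tue afternoon can only be covered by Beaumont and Espinoza, so that assignment is forced.
Picking the cheapest available baker for each shift independently would cost £276, but that ignores the shift limits.
An optimal schedule: Mon evening→Ueda, Tue morning→Espinoza, Tue afternoon→Espinoza+Beaumont, Tue evening→Ekwueme, Wed morning→Ekwueme, Wed afternoon→Ivanova, Wed evening→Ivanova, Thu morning→Ueda, Thu afternoon→Ueda, Thu evening→Ekwueme.
Total: 27 + 25 + 25 + 32 + 22 + 22 + 28 + 28 + 27 + 27 + 22 = £285.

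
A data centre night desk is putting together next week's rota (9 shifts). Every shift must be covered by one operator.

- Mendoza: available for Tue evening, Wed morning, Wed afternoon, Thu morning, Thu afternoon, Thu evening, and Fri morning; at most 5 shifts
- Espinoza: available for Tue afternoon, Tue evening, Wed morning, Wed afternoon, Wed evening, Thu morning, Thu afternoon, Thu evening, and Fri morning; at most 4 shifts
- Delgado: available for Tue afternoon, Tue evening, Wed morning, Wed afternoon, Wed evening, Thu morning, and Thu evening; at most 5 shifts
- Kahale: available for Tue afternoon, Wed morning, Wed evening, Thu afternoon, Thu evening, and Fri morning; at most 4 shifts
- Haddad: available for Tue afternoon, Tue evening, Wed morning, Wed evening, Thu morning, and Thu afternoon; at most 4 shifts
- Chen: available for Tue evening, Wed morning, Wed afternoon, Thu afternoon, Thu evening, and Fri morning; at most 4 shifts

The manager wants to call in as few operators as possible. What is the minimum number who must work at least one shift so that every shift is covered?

9 slots to fill and no one can take more than 5, so at least ⌈9/5⌉ = 2 operators are needed.
Mendoza and Espinoza alone can cover everything: Tue afternoon→Espinoza, Tue evening→Mendoza, Wed morning→Mendoza, Wed afternoon→Mendoza, Wed evening→Espinoza, Thu morning→Mendoza, Thu afternoon→Mendoza, Thu evening→Espinoza, Fri morning→Espinoza.

2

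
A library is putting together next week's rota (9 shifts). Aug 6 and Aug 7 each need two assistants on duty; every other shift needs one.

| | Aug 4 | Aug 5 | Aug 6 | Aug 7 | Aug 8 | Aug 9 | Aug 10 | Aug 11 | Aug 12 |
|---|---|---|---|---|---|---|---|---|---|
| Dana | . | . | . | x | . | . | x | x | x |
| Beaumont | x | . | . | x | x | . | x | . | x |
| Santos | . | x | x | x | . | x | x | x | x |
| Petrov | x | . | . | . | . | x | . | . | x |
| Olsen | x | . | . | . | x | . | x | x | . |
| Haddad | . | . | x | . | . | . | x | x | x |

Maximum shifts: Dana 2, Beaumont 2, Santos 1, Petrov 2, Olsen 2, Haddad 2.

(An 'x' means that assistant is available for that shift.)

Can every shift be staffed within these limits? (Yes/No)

Total capacity is 11 and 11 slots are needed, so capacity alone doesn't rule it out.
Shifts {Aug 5, Aug 6} need 3 worker-slots in total, but the assistants available for any of those shifts (Santos and Haddad) can supply at most 2 among them. So no valid schedule exists.

No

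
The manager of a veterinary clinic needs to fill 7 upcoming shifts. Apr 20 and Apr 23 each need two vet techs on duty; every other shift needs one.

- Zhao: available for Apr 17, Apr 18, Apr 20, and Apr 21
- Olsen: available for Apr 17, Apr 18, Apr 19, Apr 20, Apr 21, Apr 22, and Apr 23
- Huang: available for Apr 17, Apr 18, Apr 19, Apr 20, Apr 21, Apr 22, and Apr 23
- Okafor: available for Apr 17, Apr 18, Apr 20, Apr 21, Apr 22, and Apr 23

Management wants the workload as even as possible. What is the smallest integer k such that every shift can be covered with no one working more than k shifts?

3

With 4 vet techs and 9 worker-slots to fill, someone must work at least ⌈9/4⌉ = 3 shifts, so k ≥ 3.
k = 3 works: Apr 17→Zhao, Apr 18→Zhao, Apr 19→Olsen, Apr 20→Huang+Okafor, Apr 21→Zhao, Apr 22→Olsen, Apr 23→Olsen+Huang.
Loads: Zhao 3, Olsen 3, Huang 2, Okafor 1 — all ≤ 3.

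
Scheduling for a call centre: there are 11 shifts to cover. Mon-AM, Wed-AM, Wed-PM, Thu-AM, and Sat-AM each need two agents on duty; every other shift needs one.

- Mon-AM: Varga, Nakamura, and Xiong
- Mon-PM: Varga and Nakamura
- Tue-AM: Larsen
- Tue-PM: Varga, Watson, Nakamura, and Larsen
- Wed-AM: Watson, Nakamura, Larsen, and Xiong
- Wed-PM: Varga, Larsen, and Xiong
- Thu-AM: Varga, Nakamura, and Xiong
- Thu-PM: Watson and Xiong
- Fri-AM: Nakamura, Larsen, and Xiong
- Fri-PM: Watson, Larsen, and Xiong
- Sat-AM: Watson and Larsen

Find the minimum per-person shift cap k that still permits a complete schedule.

With 5 agents and 16 worker-slots to fill, someone must work at least ⌈16/5⌉ = 4 shifts, so k ≥ 4.
k = 4 works: Mon-AM→Varga+Nakamura, Mon-PM→Varga, Tue-AM→Larsen, Tue-PM→Watson, Wed-AM→Nakamura+Larsen, Wed-PM→Varga+Larsen, Thu-AM→Varga+Nakamura, Thu-PM→Watson, Fri-AM→Nakamura, Fri-PM→Watson, Sat-AM→Watson+Larsen.
Loads: Varga 4, Watson 4, Nakamura 4, Larsen 4, Xiong 0 — all ≤ 4.

4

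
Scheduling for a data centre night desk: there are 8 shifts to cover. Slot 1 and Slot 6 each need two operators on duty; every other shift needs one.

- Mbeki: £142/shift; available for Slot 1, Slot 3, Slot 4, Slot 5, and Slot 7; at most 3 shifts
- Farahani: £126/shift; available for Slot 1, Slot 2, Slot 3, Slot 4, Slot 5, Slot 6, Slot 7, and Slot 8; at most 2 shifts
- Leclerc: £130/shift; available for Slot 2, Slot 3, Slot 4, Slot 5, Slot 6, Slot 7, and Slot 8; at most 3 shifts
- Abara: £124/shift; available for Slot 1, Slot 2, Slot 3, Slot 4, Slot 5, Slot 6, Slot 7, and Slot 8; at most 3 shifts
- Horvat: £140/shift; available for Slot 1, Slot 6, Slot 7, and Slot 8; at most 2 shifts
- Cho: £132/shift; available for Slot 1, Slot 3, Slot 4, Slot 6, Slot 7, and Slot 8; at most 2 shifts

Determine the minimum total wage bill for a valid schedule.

Picking the cheapest available operator for each shift independently would cost £1244, but that ignores the shift limits.
An optimal schedule: Slot 1→Farahani+Cho, Slot 2→Abara, Slot 3→Abara, Slot 4→Farahani, Slot 5→Abara, Slot 6→Leclerc+Cho, Slot 7→Leclerc, Slot 8→Leclerc.
Total: 126 + 132 + 124 + 124 + 126 + 124 + 130 + 132 + 130 + 130 = £1278.

£1278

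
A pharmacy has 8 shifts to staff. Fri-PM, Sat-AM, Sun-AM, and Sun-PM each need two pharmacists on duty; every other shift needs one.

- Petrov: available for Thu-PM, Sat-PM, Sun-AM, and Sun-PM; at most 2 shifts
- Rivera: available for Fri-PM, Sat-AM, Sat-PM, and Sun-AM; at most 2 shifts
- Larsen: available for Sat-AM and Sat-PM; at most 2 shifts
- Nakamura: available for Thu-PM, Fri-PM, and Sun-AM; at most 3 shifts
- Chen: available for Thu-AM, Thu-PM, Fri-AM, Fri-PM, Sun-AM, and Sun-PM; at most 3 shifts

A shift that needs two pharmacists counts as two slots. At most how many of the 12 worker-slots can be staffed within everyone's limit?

12

Total capacity across all pharmacists is 2+2+2+3+3 = 12, and 12 slots are needed, so at most 12 can be filled.
An assignment achieving 12: Thu-AM→Chen, Thu-PM→Nakamura, Fri-AM→Chen, Fri-PM→Rivera+Nakamura, Sat-AM→Rivera+Larsen, Sat-PM→Larsen, Sun-AM→Petrov+Nakamura, Sun-PM→Petrov+Chen.
Loads: Petrov 2/2, Rivera 2/2, Larsen 2/2, Nakamura 3/3, Chen 3/3.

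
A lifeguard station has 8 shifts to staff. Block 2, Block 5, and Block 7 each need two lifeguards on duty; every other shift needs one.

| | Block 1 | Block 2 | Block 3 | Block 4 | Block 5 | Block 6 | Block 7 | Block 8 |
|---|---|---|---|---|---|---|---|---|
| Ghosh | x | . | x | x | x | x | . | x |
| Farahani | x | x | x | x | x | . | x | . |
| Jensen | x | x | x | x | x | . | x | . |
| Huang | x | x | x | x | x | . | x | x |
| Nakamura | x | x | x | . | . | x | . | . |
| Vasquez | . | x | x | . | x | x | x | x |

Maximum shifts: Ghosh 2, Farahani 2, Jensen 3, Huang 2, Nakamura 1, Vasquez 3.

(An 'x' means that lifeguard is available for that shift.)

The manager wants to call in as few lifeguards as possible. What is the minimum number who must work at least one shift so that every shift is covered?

5

11 slots to fill and no one can take more than 3, so at least ⌈11/3⌉ = 4 lifeguards are needed.
Any 4 lifeguards together have capacity at most 3+3+2+2 = 10 < 11 slots, so 4 can never suffice.
Ghosh, Farahani, Jensen, Huang, and Vasquez alone can cover everything: Block 1→Farahani, Block 2→Jensen+Huang, Block 3→Jensen, Block 4→Farahani, Block 5→Huang+Vasquez, Block 6→Ghosh, Block 7→Jensen+Vasquez, Block 8→Ghosh.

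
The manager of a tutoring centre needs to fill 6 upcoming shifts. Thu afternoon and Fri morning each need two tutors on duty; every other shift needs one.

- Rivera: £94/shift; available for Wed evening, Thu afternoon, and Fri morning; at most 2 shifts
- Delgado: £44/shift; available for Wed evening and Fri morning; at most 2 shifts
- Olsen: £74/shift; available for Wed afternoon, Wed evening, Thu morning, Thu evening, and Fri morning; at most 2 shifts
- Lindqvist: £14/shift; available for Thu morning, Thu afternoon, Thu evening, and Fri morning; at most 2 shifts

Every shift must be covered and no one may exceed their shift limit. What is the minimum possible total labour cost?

Wed afternoon can only be covered by Olsen, so that assignment is forced.
Thu afternoon can only be covered by Rivera and Lindqvist, so that assignment is forced.
Picking the cheapest available tutor for each shift independently would cost £312, but that ignores the shift limits.
An optimal schedule: Wed afternoon→Olsen, Wed evening→Delgado, Thu morning→Olsen, Thu afternoon→Rivera+Lindqvist, Thu evening→Lindqvist, Fri morning→Rivera+Delgado.
Total: 74 + 44 + 74 + 94 + 14 + 14 + 94 + 44 = £452.

£452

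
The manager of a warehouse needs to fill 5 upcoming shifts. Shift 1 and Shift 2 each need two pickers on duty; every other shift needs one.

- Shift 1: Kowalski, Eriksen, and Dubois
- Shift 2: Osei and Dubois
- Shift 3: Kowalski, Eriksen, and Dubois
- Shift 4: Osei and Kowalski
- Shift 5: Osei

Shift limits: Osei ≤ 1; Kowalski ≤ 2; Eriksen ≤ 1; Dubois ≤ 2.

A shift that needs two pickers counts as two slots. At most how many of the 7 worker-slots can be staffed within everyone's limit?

6

Total capacity across all pickers is 1+2+1+2 = 6, and 7 slots are needed, so at most 6 can be filled.
An assignment achieving 6: Shift 1→Kowalski+Eriksen, Shift 2→Dubois, Shift 3→Dubois, Shift 4→Kowalski, Shift 5→Osei.
Loads: Osei 1/1, Kowalski 2/2, Eriksen 1/1, Dubois 2/2.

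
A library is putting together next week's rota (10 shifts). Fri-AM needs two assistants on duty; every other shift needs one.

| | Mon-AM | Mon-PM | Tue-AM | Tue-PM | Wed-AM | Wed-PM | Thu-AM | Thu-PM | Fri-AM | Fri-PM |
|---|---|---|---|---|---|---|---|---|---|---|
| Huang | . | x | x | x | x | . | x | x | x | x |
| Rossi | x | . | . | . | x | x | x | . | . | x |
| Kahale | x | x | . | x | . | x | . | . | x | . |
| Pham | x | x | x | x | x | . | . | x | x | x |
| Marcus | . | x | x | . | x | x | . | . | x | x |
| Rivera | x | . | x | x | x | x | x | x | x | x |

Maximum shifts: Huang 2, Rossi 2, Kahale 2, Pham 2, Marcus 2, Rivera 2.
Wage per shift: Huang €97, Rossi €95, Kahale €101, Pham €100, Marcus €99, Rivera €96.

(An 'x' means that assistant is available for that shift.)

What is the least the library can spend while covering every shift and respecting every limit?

€1075

Picking the cheapest available assistant for each shift independently would cost €1053, but that ignores the shift limits.
An optimal schedule: Mon-AM→Rossi, Mon-PM→Huang, Tue-AM→Rivera, Tue-PM→Huang, Wed-AM→Marcus, Wed-PM→Marcus, Thu-AM→Rossi, Thu-PM→Rivera, Fri-AM→Pham+Kahale, Fri-PM→Pham.
Total: 95 + 97 + 96 + 97 + 99 + 99 + 95 + 96 + 100 + 101 + 100 = €1075.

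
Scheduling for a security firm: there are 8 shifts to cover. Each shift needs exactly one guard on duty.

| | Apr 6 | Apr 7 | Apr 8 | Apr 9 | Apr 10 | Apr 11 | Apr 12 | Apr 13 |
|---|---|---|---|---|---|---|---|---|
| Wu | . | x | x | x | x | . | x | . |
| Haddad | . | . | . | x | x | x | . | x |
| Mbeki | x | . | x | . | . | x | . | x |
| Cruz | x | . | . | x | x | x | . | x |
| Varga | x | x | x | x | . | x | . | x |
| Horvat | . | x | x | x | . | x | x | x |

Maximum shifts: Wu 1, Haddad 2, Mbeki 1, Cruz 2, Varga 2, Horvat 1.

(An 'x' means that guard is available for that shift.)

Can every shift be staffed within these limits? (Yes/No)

One valid schedule: Apr 6→Mbeki, Apr 7→Varga, Apr 8→Varga, Apr 9→Haddad, Apr 10→Haddad, Apr 11→Cruz, Apr 12→Wu, Apr 13→Cruz.
Loads: Wu 1/1, Haddad 2/2, Mbeki 1/1, Cruz 2/2, Varga 2/2, Horvat 0/1 — all within limits.

Yes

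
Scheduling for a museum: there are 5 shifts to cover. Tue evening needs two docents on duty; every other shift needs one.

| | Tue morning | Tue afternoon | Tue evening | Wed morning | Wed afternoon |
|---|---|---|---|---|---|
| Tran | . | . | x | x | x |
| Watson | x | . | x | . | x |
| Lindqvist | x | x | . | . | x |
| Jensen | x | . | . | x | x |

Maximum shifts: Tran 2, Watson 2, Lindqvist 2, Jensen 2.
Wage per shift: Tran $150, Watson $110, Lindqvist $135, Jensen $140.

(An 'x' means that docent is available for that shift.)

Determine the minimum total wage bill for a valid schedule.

Tue afternoon can only be covered by Lindqvist, so that assignment is forced.
Tue evening can only be covered by Tran and Watson, so that assignment is forced.
Picking the cheapest available docent for each shift independently would cost $755, but that ignores the shift limits.
An optimal schedule: Tue morning→Watson, Tue afternoon→Lindqvist, Tue evening→Watson+Tran, Wed morning→Jensen, Wed afternoon→Lindqvist.
Total: 110 + 135 + 110 + 150 + 140 + 135 = $780.

$780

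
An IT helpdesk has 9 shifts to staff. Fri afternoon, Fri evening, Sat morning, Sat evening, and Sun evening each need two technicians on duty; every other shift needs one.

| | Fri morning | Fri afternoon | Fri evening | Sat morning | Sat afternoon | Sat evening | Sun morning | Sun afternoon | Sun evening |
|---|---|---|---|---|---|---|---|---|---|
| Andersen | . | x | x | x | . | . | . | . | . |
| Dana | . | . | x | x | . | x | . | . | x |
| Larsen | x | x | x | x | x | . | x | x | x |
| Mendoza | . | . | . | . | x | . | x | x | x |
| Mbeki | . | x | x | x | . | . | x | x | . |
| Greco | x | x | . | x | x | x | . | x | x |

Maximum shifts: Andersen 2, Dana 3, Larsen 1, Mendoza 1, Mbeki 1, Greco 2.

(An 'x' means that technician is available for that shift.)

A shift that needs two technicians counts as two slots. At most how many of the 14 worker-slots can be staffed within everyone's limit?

Total capacity across all technicians is 2+3+1+1+1+2 = 10, and 14 slots are needed, so at most 10 can be filled.
An assignment achieving 10: Fri morning→Larsen, Fri afternoon→Andersen+Greco, Fri evening→Andersen+Dana, Sat afternoon→Mendoza, Sat evening→Dana+Greco, Sun morning→Mbeki, Sun evening→Dana.
Loads: Andersen 2/2, Dana 3/3, Larsen 1/1, Mendoza 1/1, Mbeki 1/1, Greco 2/2.

10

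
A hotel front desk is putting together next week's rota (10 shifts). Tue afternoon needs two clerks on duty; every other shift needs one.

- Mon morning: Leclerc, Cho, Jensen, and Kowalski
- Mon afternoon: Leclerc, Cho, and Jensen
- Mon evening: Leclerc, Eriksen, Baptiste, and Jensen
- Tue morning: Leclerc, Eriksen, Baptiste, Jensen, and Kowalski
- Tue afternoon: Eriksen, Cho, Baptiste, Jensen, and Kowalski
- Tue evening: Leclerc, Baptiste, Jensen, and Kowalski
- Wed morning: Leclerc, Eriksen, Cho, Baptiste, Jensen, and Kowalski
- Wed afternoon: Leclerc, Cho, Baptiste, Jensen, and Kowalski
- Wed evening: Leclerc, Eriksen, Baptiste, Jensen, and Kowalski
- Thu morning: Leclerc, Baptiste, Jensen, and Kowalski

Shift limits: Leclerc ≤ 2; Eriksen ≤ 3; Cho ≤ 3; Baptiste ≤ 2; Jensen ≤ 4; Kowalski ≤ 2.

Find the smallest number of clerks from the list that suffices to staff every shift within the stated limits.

4

11 slots to fill and no one can take more than 4, so at least ⌈11/4⌉ = 3 clerks are needed.
Any 3 clerks together have capacity at most 4+3+3 = 10 < 11 slots, so 3 can never suffice.
Leclerc, Eriksen, Cho, and Jensen alone can cover everything: Mon morning→Cho, Mon afternoon→Cho, Mon evening→Eriksen, Tue morning→Eriksen, Tue afternoon→Eriksen+Cho, Tue evening→Leclerc, Wed morning→Jensen, Wed afternoon→Jensen, Wed evening→Jensen, Thu morning→Leclerc.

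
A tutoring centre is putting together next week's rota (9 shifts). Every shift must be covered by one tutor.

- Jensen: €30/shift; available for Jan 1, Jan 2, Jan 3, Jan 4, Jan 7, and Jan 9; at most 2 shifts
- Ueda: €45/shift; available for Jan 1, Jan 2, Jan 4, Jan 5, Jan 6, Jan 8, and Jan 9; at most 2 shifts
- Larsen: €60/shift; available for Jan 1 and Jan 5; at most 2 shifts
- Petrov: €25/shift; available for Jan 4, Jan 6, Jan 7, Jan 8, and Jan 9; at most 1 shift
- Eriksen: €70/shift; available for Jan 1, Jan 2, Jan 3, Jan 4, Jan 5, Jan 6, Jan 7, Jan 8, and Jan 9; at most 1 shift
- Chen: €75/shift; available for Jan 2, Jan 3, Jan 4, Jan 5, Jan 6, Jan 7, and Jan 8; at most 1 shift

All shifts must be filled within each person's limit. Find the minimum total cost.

Picking the cheapest available tutor for each shift independently would cost €260, but that ignores the shift limits.
An optimal schedule: Jan 1→Larsen, Jan 2→Jensen, Jan 3→Jensen, Jan 4→Chen, Jan 5→Larsen, Jan 6→Ueda, Jan 7→Petrov, Jan 8→Ueda, Jan 9→Eriksen.
Total: 60 + 30 + 30 + 75 + 60 + 45 + 25 + 45 + 70 = €440.

€440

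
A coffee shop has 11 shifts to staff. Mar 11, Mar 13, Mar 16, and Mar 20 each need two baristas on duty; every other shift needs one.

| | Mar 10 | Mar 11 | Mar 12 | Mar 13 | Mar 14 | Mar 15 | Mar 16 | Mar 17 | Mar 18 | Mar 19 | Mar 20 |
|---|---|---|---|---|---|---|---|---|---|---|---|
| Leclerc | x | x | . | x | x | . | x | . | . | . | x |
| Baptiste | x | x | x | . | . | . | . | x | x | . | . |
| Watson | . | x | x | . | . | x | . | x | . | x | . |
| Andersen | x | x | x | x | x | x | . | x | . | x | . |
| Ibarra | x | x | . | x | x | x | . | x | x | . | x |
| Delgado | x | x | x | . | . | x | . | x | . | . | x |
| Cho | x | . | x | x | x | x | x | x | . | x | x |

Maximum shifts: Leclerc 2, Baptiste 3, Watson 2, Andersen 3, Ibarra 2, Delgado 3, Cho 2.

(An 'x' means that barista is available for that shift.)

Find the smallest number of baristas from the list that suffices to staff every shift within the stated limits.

15 slots to fill and no one can take more than 3, so at least ⌈15/3⌉ = 5 baristas are needed.
Any 5 baristas together have capacity at most 3+3+3+2+2 = 13 < 15 slots, so 5 can never suffice.
Leclerc, Baptiste, Watson, Andersen, Delgado, and Cho alone can cover everything: Mar 10→Baptiste, Mar 11→Andersen+Delgado, Mar 12→Baptiste, Mar 13→Leclerc+Andersen, Mar 14→Andersen, Mar 15→Watson, Mar 16→Leclerc+Cho, Mar 17→Delgado, Mar 18→Baptiste, Mar 19→Watson, Mar 20→Delgado+Cho.

6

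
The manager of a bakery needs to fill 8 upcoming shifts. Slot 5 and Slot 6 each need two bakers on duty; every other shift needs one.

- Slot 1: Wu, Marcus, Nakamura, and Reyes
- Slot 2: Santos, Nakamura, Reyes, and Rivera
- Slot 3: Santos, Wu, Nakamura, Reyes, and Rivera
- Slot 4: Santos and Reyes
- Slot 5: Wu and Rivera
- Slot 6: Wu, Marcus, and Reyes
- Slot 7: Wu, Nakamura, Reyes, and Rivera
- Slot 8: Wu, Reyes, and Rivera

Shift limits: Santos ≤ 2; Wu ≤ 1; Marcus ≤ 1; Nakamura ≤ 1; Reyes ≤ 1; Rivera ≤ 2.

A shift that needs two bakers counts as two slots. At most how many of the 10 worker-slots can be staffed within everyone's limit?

Total capacity across all bakers is 2+1+1+1+1+2 = 8, and 10 slots are needed, so at most 8 can be filled.
An assignment achieving 8: Slot 1→Nakamura, Slot 2→Santos, Slot 4→Santos, Slot 5→Wu+Rivera, Slot 6→Marcus+Reyes, Slot 8→Rivera.
Loads: Santos 2/2, Wu 1/1, Marcus 1/1, Nakamura 1/1, Reyes 1/1, Rivera 2/2.

8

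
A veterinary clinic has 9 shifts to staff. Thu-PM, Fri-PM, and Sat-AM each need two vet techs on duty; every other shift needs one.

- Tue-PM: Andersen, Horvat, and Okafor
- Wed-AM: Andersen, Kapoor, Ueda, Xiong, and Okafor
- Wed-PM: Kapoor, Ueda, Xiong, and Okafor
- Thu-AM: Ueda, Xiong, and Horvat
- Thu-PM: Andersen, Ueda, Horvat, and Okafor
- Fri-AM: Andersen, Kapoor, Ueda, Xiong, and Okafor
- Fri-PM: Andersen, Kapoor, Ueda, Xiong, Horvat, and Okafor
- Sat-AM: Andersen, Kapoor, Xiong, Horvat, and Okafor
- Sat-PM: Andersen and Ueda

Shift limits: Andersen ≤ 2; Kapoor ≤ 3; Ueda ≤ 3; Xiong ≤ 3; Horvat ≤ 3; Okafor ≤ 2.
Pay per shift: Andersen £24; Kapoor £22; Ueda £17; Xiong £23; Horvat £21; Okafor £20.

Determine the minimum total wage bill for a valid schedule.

Picking the cheapest available vet tech for each shift independently would cost £220, but that ignores the shift limits.
An optimal schedule: Tue-PM→Okafor, Wed-AM→Kapoor, Wed-PM→Ueda, Thu-AM→Ueda, Thu-PM→Okafor+Horvat, Fri-AM→Kapoor, Fri-PM→Horvat+Xiong, Sat-AM→Horvat+Kapoor, Sat-PM→Ueda.
Total: 20 + 22 + 17 + 17 + 20 + 21 + 22 + 21 + 23 + 21 + 22 + 17 = £243.

£243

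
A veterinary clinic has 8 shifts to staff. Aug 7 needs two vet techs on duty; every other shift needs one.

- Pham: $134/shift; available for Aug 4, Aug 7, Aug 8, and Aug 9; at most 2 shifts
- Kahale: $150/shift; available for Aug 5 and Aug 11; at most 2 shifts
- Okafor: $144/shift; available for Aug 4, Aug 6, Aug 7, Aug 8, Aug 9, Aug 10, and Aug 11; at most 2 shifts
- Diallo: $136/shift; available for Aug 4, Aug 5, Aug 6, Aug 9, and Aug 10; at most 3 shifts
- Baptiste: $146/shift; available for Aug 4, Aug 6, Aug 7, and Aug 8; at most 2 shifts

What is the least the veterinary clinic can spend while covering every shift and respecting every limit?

Picking the cheapest available vet tech for each shift independently would cost $1232, but that ignores the shift limits.
An optimal schedule: Aug 4→Baptiste, Aug 5→Diallo, Aug 6→Diallo, Aug 7→Pham+Okafor, Aug 8→Baptiste, Aug 9→Pham, Aug 10→Diallo, Aug 11→Okafor.
Total: 146 + 136 + 136 + 134 + 144 + 146 + 134 + 136 + 144 = $1256.

$1256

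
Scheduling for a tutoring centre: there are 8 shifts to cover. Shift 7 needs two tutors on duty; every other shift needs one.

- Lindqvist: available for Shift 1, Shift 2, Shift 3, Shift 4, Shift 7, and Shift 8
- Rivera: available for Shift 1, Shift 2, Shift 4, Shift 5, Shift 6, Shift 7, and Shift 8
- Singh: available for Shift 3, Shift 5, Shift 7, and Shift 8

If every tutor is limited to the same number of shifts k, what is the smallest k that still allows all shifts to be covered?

With 3 tutors and 9 worker-slots to fill, someone must work at least ⌈9/3⌉ = 3 shifts, so k ≥ 3.
k = 3 works: Shift 1→Lindqvist, Shift 2→Lindqvist, Shift 3→Lindqvist, Shift 4→Rivera, Shift 5→Singh, Shift 6→Rivera, Shift 7→Rivera+Singh, Shift 8→Singh.
Loads: Lindqvist 3, Rivera 3, Singh 3 — all ≤ 3.

3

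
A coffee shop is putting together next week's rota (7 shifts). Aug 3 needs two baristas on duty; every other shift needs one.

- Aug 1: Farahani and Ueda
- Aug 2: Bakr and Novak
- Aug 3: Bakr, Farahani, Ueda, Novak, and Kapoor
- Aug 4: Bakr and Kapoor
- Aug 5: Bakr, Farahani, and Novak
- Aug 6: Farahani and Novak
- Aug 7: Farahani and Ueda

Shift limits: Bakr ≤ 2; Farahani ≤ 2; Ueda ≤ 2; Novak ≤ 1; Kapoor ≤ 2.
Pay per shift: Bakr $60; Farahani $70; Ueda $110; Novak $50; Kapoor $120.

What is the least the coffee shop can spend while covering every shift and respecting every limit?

Picking the cheapest available barista for each shift independently would cost $460, but that ignores the shift limits.
An optimal schedule: Aug 1→Farahani, Aug 2→Bakr, Aug 3→Ueda+Kapoor, Aug 4→Bakr, Aug 5→Novak, Aug 6→Farahani, Aug 7→Ueda.
Total: 70 + 60 + 110 + 120 + 60 + 50 + 70 + 110 = $650.

$650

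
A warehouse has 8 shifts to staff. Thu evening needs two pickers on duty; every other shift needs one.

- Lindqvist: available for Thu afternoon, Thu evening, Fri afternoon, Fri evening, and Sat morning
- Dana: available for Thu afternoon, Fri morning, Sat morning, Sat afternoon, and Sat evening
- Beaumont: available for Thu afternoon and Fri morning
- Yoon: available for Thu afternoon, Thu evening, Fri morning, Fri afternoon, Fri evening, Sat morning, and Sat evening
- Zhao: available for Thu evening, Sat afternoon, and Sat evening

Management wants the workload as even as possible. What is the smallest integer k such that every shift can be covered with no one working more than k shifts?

2

With 5 pickers and 9 worker-slots to fill, someone must work at least ⌈9/5⌉ = 2 shifts, so k ≥ 2.
k = 2 works: Thu afternoon→Beaumont, Thu evening→Yoon+Zhao, Fri morning→Dana, Fri afternoon→Lindqvist, Fri evening→Lindqvist, Sat morning→Yoon, Sat afternoon→Dana, Sat evening→Zhao.
Loads: Lindqvist 2, Dana 2, Beaumont 1, Yoon 2, Zhao 2 — all ≤ 2.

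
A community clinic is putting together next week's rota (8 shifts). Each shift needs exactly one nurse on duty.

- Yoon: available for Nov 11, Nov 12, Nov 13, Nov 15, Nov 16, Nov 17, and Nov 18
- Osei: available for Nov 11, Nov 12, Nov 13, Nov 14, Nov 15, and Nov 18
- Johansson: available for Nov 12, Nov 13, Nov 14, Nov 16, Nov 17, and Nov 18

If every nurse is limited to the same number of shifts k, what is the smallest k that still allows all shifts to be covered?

3

With 3 nurses and 8 worker-slots to fill, someone must work at least ⌈8/3⌉ = 3 shifts, so k ≥ 3.
k = 3 works: Nov 11→Yoon, Nov 12→Osei, Nov 13→Osei, Nov 14→Osei, Nov 15→Yoon, Nov 16→Yoon, Nov 17→Johansson, Nov 18→Johansson.
Loads: Yoon 3, Osei 3, Johansson 2 — all ≤ 3.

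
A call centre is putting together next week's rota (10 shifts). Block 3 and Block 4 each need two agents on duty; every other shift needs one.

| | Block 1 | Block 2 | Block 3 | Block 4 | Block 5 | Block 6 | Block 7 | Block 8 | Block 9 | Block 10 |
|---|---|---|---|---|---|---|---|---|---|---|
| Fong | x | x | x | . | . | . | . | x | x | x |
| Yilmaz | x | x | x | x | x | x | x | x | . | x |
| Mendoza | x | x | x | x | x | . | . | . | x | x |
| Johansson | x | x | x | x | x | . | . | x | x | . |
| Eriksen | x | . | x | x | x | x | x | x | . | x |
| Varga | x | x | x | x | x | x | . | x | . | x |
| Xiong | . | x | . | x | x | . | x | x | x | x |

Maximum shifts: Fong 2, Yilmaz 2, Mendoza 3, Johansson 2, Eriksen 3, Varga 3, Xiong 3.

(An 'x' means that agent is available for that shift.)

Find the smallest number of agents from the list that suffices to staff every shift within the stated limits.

4

12 slots to fill and no one can take more than 3, so at least ⌈12/3⌉ = 4 agents are needed.
Mendoza, Eriksen, Varga, and Xiong alone can cover everything: Block 1→Mendoza, Block 2→Mendoza, Block 3→Eriksen+Varga, Block 4→Varga+Xiong, Block 5→Xiong, Block 6→Eriksen, Block 7→Eriksen, Block 8→Varga, Block 9→Mendoza, Block 10→Xiong.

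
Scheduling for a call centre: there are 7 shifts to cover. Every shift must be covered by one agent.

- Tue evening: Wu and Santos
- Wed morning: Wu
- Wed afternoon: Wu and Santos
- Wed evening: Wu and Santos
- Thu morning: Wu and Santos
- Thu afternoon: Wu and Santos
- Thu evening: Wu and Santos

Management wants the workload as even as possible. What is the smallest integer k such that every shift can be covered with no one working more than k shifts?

With 2 agents and 7 worker-slots to fill, someone must work at least ⌈7/2⌉ = 4 shifts, so k ≥ 4.
k = 4 works: Tue evening→Wu, Wed morning→Wu, Wed afternoon→Wu, Wed evening→Wu, Thu morning→Santos, Thu afternoon→Santos, Thu evening→Santos.
Loads: Wu 4, Santos 3 — all ≤ 4.

4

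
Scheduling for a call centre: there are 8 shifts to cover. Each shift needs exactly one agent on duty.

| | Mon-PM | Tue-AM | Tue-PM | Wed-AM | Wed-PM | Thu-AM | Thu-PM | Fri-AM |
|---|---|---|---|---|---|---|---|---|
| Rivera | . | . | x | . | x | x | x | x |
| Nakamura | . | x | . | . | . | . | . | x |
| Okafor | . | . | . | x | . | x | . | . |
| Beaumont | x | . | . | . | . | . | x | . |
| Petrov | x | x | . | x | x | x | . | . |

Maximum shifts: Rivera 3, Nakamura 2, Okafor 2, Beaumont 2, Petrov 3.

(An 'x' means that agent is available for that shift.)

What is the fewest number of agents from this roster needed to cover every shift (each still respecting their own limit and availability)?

3

8 slots to fill and no one can take more than 3, so at least ⌈8/3⌉ = 3 agents are needed.
Rivera, Nakamura, and Petrov alone can cover everything: Mon-PM→Petrov, Tue-AM→Nakamura, Tue-PM→Rivera, Wed-AM→Petrov, Wed-PM→Rivera, Thu-AM→Petrov, Thu-PM→Rivera, Fri-AM→Nakamura.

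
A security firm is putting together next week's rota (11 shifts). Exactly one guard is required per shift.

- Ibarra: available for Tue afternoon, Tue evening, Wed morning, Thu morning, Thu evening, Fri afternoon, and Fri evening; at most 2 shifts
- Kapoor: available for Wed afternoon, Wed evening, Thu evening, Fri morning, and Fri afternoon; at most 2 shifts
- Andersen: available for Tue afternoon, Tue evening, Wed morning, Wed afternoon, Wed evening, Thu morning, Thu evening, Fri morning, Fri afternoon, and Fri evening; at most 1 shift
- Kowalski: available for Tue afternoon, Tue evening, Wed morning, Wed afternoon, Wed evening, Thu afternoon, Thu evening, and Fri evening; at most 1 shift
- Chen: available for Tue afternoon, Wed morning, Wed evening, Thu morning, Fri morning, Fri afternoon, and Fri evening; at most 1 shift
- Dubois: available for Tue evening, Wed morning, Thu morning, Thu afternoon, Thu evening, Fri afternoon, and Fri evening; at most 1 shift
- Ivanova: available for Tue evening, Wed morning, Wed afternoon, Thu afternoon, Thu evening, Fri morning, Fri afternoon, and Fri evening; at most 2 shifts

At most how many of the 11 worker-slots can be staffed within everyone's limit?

10

Total capacity across all guards is 2+2+1+1+1+1+2 = 10, and 11 slots are needed, so at most 10 can be filled.
An assignment achieving 10: Tue afternoon→Ibarra, Tue evening→Dubois, Wed morning→Chen, Wed afternoon→Kapoor, Wed evening→Kapoor, Thu morning→Ibarra, Thu afternoon→Kowalski, Thu evening→Ivanova, Fri morning→Andersen, Fri afternoon→Ivanova.
Loads: Ibarra 2/2, Kapoor 2/2, Andersen 1/1, Kowalski 1/1, Chen 1/1, Dubois 1/1, Ivanova 2/2.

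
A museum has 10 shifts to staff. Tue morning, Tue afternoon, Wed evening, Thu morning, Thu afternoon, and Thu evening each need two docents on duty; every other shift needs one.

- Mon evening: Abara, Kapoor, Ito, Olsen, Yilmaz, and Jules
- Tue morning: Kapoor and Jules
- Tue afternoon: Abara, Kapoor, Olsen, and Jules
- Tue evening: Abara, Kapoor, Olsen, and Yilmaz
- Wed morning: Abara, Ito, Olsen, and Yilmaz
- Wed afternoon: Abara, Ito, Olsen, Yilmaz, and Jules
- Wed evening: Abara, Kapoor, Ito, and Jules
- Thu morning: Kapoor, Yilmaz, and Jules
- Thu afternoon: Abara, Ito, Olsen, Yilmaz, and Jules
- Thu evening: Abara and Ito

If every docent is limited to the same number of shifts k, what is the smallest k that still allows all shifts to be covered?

With 6 docents and 16 worker-slots to fill, someone must work at least ⌈16/6⌉ = 3 shifts, so k ≥ 3.
k = 3 works: Mon evening→Kapoor, Tue morning→Kapoor+Jules, Tue afternoon→Olsen+Jules, Tue evening→Abara, Wed morning→Abara, Wed afternoon→Ito, Wed evening→Ito+Jules, Thu morning→Kapoor+Yilmaz, Thu afternoon→Olsen+Yilmaz, Thu evening→Abara+Ito.
Loads: Abara 3, Kapoor 3, Ito 3, Olsen 2, Yilmaz 2, Jules 3 — all ≤ 3.

3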